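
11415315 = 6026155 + 5389160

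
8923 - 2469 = 6454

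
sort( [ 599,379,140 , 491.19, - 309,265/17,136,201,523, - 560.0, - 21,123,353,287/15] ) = [ - 560.0, - 309, - 21,265/17,287/15 , 123,136,140,201,353,379,491.19,523, 599]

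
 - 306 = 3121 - 3427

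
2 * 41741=83482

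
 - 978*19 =-18582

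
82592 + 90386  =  172978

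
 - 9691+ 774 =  - 8917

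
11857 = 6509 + 5348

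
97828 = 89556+8272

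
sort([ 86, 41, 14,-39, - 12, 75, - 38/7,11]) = [ - 39, - 12, - 38/7, 11, 14 , 41, 75,  86 ]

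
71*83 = 5893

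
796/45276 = 199/11319 = 0.02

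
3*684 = 2052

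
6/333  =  2/111 =0.02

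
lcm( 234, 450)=5850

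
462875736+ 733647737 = 1196523473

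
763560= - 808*( - 945 ) 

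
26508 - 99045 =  - 72537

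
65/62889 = 65/62889 =0.00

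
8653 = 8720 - 67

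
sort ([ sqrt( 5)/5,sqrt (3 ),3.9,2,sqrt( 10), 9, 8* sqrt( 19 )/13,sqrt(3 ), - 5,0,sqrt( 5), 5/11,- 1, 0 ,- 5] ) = [ -5,-5, - 1,0,0,sqrt ( 5 )/5 , 5/11,sqrt(3 ) , sqrt (3), 2,  sqrt( 5),8*sqrt( 19 )/13,sqrt( 10),3.9,9]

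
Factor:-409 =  - 409^1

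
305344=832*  367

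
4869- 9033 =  - 4164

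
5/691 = 5/691=0.01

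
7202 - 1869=5333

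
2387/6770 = 2387/6770 = 0.35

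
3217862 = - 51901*(- 62 ) 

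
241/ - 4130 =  - 1 + 3889/4130 = - 0.06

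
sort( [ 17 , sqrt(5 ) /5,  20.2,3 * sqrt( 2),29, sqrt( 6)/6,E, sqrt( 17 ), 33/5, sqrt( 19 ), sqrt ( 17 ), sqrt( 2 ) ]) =[ sqrt( 6)/6, sqrt (5)/5, sqrt (2), E,sqrt(17 ), sqrt( 17),3*sqrt( 2 ), sqrt (19),33/5, 17,  20.2,29 ]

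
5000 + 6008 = 11008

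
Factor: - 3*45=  - 3^3 * 5^1 =-135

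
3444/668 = 861/167=5.16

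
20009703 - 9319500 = 10690203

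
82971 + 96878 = 179849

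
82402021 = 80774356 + 1627665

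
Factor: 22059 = 3^3*19^1*43^1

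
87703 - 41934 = 45769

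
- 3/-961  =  3/961 = 0.00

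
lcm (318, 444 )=23532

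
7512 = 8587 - 1075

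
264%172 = 92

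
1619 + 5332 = 6951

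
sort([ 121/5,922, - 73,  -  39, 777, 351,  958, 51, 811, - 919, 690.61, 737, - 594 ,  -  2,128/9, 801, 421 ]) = [-919, - 594,-73, - 39,-2,128/9,121/5, 51,351,421, 690.61,737,777, 801, 811, 922,958]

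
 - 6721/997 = - 7 + 258/997=- 6.74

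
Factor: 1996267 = 7^1*13^1 * 21937^1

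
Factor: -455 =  - 5^1*7^1*13^1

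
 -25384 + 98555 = 73171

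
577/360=1+217/360 = 1.60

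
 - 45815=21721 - 67536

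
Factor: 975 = 3^1 * 5^2*13^1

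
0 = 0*44583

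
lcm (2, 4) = 4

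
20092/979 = 20 + 512/979 = 20.52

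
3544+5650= 9194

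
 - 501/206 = - 3  +  117/206 = - 2.43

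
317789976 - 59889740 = 257900236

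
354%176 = 2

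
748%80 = 28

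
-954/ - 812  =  1 + 71/406= 1.17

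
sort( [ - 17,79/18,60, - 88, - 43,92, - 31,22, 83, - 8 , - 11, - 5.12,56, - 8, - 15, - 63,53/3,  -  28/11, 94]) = [ - 88,-63,  -  43,  -  31, - 17, - 15,-11,-8 , - 8, - 5.12 , - 28/11, 79/18, 53/3,  22, 56,60 , 83,92, 94]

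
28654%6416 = 2990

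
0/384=0 = 0.00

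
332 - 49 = 283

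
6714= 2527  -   - 4187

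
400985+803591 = 1204576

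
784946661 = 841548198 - 56601537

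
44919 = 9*4991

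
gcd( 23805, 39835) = 5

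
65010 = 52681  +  12329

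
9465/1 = 9465=9465.00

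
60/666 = 10/111 = 0.09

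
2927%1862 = 1065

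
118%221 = 118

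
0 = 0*759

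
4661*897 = 4180917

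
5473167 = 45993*119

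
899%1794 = 899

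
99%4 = 3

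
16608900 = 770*21570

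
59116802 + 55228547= 114345349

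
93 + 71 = 164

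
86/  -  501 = -86/501 = -0.17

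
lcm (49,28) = 196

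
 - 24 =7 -31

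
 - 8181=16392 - 24573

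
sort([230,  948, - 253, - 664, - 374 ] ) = [  -  664, -374, - 253,230,948] 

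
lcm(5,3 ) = 15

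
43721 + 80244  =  123965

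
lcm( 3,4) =12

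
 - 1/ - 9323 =1/9323  =  0.00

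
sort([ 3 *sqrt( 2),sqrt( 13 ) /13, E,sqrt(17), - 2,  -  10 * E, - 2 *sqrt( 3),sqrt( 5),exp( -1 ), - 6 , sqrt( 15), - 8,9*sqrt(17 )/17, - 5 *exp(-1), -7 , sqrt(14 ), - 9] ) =[ - 10*E, - 9, -8,-7, - 6, - 2*sqrt( 3),  -  2, - 5*exp(-1 ), sqrt (13 ) /13, exp( - 1 ) , 9 * sqrt(17) /17,sqrt( 5),E,  sqrt( 14 ),sqrt ( 15 ),sqrt( 17),3 * sqrt (2 ) ] 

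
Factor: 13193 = 79^1*167^1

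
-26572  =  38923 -65495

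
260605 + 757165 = 1017770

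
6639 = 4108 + 2531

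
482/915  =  482/915 = 0.53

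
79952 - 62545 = 17407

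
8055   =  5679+2376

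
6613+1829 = 8442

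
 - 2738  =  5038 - 7776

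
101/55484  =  101/55484= 0.00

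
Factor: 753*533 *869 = 3^1*11^1 * 13^1* 41^1*79^1 * 251^1 = 348772281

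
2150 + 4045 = 6195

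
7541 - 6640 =901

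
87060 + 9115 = 96175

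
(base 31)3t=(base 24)52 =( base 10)122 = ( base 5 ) 442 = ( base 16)7A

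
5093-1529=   3564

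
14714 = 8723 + 5991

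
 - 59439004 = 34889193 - 94328197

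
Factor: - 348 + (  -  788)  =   - 2^4*71^1 = - 1136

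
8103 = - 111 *( - 73 ) 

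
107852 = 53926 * 2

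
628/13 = 48 +4/13 = 48.31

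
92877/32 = 92877/32= 2902.41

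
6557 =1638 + 4919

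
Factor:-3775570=-2^1*5^1*377557^1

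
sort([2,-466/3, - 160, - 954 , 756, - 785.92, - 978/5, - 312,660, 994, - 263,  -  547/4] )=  [  -  954,  -  785.92,  -  312,-263,-978/5, - 160, - 466/3, -547/4 , 2 , 660,756,994]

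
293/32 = 9+5/32=9.16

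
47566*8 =380528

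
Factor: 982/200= 2^( - 2)*5^ ( - 2 )*491^1  =  491/100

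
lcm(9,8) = 72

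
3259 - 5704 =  - 2445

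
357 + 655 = 1012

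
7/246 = 7/246 = 0.03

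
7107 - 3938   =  3169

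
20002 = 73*274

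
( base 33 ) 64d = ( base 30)7CJ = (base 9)10141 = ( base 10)6679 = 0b1101000010111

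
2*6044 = 12088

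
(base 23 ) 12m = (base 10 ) 597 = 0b1001010101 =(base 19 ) 1c8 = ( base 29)KH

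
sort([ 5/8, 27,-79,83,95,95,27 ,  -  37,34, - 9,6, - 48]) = [ - 79,  -  48,  -  37, - 9, 5/8 , 6,27,27,34, 83, 95, 95]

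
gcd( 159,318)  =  159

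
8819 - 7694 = 1125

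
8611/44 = 195+31/44=195.70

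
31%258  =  31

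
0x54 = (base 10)84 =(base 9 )103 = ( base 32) 2K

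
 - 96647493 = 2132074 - 98779567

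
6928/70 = 3464/35 = 98.97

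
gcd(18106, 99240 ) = 2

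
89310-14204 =75106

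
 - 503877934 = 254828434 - 758706368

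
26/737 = 26/737 = 0.04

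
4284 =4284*1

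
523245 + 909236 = 1432481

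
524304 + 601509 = 1125813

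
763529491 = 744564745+18964746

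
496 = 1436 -940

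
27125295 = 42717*635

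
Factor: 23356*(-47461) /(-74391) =1108499116/74391  =  2^2 *3^ ( - 1)*31^1*137^(- 1)*181^ ( - 1 )*1531^1 * 5839^1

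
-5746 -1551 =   -  7297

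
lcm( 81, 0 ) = 0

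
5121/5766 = 1707/1922=0.89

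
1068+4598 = 5666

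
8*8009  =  64072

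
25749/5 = 25749/5  =  5149.80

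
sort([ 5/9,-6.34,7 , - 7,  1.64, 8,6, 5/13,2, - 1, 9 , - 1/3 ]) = [ - 7,-6.34, - 1, - 1/3,5/13, 5/9,  1.64,2,6,7,8, 9 ]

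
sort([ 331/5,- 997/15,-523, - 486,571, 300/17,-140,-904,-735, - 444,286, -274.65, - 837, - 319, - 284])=[  -  904, - 837, - 735,-523, - 486,-444, - 319,-284, - 274.65, - 140, - 997/15,300/17,331/5, 286,571]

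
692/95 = 692/95 = 7.28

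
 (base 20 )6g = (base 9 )161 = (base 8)210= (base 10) 136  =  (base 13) A6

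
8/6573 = 8/6573 = 0.00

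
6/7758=1/1293 = 0.00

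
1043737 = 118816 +924921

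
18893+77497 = 96390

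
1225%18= 1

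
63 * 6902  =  434826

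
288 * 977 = 281376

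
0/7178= 0 = 0.00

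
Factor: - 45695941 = -45695941^1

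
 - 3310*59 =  - 195290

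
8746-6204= 2542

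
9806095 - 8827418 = 978677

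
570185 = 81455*7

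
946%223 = 54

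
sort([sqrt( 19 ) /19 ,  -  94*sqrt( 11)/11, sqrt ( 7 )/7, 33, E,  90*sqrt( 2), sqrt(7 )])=[ - 94*sqrt( 11)/11,sqrt (19)/19,sqrt ( 7)/7 , sqrt( 7)  ,  E,33 , 90*sqrt ( 2)]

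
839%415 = 9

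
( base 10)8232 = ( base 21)IE0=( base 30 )94c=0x2028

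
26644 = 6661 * 4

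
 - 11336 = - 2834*4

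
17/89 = 17/89 = 0.19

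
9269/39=713/3 =237.67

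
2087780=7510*278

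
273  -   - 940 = 1213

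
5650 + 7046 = 12696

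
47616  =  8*5952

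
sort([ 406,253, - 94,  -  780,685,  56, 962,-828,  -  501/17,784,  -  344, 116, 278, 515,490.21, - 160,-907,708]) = [-907,-828,-780,  -  344, - 160 ,- 94, - 501/17,56 , 116, 253, 278, 406,490.21, 515, 685, 708,784, 962 ]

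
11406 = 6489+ 4917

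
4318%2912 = 1406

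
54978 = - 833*( -66)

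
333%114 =105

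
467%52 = 51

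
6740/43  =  6740/43 =156.74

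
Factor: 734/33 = 2^1*3^(-1) * 11^(- 1 )*367^1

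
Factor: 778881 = 3^1* 259627^1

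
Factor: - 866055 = -3^1 * 5^1 * 57737^1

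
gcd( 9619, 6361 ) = 1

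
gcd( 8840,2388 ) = 4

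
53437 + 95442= 148879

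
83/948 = 83/948  =  0.09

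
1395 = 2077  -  682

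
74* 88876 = 6576824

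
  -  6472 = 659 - 7131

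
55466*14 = 776524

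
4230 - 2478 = 1752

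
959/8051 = 959/8051 = 0.12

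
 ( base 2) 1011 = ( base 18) B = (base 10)11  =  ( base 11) 10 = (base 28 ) b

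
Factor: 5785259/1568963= 11^( - 1) * 19^( - 1)*23^1 * 7507^( - 1 ) * 251533^1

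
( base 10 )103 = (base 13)7c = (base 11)94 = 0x67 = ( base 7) 205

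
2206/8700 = 1103/4350 = 0.25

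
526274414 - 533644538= - 7370124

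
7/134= 7/134 = 0.05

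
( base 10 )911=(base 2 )1110001111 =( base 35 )q1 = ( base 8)1617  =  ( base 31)TC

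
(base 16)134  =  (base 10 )308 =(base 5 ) 2213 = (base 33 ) 9b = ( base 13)1a9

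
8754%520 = 434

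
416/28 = 104/7 = 14.86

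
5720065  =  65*88001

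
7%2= 1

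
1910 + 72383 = 74293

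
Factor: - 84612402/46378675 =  - 12087486/6625525 = -2^1*3^2*5^ ( - 2) * 73^1*9199^1*265021^( - 1 )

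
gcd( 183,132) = 3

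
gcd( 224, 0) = 224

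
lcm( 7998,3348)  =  143964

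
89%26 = 11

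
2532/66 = 38 +4/11  =  38.36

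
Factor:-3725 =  - 5^2 * 149^1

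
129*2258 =291282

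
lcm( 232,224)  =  6496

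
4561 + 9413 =13974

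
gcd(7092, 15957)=1773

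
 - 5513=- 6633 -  - 1120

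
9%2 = 1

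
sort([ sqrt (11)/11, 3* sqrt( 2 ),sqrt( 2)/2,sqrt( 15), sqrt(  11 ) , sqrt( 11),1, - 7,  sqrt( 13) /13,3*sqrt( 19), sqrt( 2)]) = [  -  7, sqrt(13)/13,sqrt( 11) /11, sqrt( 2)/2,1,sqrt( 2 ),sqrt ( 11),sqrt( 11),sqrt ( 15), 3*sqrt( 2 ),  3*sqrt( 19 ) ]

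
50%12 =2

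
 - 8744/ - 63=8744/63= 138.79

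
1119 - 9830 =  - 8711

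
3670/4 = 1835/2 =917.50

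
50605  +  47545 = 98150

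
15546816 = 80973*192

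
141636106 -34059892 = 107576214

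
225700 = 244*925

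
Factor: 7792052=2^2*17^1*19^1*37^1*163^1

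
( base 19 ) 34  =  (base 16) 3d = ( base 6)141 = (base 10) 61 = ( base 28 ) 25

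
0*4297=0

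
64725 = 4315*15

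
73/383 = 73/383 = 0.19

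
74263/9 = 74263/9  =  8251.44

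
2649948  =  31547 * 84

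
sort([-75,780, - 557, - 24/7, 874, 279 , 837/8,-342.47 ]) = [ - 557, - 342.47, - 75, - 24/7,837/8,279, 780,874 ]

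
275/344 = 275/344  =  0.80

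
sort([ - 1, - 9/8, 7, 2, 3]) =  [ - 9/8, - 1,2, 3 , 7 ] 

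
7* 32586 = 228102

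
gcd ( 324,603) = 9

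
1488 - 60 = 1428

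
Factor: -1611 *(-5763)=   9284193=3^3*17^1*113^1*179^1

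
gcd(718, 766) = 2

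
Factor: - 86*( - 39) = 2^1 * 3^1 * 13^1*43^1 = 3354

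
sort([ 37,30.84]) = [ 30.84, 37] 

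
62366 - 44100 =18266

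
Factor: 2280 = 2^3*3^1*5^1 * 19^1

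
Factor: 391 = 17^1*23^1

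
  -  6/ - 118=3/59 = 0.05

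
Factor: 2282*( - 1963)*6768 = - 30317702688= -  2^5 * 3^2 * 7^1 *13^1*47^1*151^1*163^1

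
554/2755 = 554/2755 = 0.20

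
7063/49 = 144 + 1/7 = 144.14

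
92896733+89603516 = 182500249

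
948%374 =200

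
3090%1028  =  6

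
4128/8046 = 688/1341 = 0.51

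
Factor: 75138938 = 2^1*7^1 * 5367067^1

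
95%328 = 95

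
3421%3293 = 128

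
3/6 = 1/2 = 0.50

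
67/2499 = 67/2499 = 0.03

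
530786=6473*82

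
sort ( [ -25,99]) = [ - 25,99 ]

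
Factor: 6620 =2^2 * 5^1 * 331^1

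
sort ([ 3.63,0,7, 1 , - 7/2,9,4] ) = [ - 7/2,0,1,3.63, 4,7, 9]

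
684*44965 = 30756060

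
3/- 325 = - 3/325= - 0.01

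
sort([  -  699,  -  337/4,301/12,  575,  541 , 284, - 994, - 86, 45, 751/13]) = [ - 994, - 699,-86, - 337/4, 301/12, 45,751/13, 284, 541, 575]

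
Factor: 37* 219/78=2^(-1)*13^( - 1 )*37^1*  73^1 =2701/26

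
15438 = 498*31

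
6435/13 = 495 = 495.00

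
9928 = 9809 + 119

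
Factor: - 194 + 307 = 113 = 113^1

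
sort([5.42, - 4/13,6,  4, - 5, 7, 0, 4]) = [ - 5,-4/13, 0 , 4 , 4, 5.42, 6, 7]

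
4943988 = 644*7677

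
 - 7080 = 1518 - 8598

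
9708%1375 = 83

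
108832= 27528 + 81304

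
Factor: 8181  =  3^4 * 101^1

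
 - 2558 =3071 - 5629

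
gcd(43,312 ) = 1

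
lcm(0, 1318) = 0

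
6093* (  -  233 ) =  - 1419669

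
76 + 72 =148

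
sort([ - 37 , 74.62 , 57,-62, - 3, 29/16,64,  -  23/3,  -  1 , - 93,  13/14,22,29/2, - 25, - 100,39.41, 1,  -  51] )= [ -100, - 93, - 62, - 51, - 37, -25, - 23/3,-3,-1,13/14, 1 , 29/16, 29/2,22,39.41,57, 64,74.62]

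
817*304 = 248368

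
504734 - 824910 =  - 320176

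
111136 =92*1208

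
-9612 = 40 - 9652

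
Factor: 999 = 3^3*37^1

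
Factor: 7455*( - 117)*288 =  - 2^5*3^5*5^1*7^1*13^1*71^1=- 251203680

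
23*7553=173719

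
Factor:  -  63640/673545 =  - 12728/134709= - 2^3*3^( - 1)*37^1*43^1*83^ ( - 1)*541^( - 1)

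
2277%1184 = 1093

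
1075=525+550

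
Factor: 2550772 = 2^2*7^1*91099^1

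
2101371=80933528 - 78832157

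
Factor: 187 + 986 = 3^1*17^1*23^1  =  1173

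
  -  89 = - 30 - 59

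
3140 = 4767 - 1627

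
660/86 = 330/43 = 7.67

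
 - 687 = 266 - 953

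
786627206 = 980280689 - 193653483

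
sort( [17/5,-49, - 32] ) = [- 49 ,-32,17/5 ]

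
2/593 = 2/593 =0.00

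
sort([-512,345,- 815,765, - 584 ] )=[ - 815,-584, - 512,345,765]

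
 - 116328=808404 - 924732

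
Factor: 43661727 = 3^3 * 43^1*37607^1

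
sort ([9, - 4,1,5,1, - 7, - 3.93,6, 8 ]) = [ - 7,-4, - 3.93,1,  1, 5  ,  6,8,9 ]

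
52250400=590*88560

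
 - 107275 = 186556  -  293831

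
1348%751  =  597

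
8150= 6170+1980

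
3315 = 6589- 3274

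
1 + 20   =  21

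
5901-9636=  - 3735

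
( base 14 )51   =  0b1000111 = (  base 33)25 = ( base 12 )5b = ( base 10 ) 71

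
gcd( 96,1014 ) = 6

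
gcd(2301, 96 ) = 3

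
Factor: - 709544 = -2^3 * 11^2*733^1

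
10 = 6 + 4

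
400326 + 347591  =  747917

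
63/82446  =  3/3926= 0.00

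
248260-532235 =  - 283975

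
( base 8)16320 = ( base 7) 30335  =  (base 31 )7KT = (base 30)85Q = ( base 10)7376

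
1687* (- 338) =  - 570206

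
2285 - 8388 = -6103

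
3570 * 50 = 178500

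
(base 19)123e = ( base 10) 7652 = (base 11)5827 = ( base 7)31211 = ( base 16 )1de4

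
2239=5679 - 3440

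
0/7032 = 0 = 0.00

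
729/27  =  27 = 27.00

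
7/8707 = 7/8707=0.00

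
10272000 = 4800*2140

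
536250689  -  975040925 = -438790236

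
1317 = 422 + 895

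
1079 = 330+749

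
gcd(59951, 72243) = 1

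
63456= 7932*8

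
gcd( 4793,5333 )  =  1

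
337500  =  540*625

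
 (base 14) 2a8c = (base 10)7572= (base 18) 156C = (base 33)6vf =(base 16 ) 1D94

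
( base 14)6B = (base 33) 2T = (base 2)1011111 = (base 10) 95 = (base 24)3N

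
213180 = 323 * 660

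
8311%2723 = 142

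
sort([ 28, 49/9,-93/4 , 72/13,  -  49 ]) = [ - 49,-93/4,  49/9, 72/13, 28 ] 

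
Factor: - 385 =  -  5^1 * 7^1*11^1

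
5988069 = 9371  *639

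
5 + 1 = 6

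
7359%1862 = 1773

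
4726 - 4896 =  - 170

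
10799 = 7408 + 3391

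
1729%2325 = 1729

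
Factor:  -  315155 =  -5^1 * 63031^1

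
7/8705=7/8705 = 0.00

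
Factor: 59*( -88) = -2^3* 11^1 * 59^1=- 5192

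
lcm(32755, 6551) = 32755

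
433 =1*433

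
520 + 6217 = 6737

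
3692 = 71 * 52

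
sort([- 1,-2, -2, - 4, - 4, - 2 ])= [ - 4, - 4, - 2, - 2,-2, - 1] 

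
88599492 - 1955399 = 86644093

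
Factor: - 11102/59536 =- 2^(-3)*7^1*13^1*61^ (-1 ) = - 91/488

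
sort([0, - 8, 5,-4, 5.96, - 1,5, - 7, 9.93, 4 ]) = [ - 8, - 7, -4, - 1, 0, 4,5, 5,5.96,  9.93] 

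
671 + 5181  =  5852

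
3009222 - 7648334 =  - 4639112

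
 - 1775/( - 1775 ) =1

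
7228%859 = 356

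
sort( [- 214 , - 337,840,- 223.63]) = [ - 337, - 223.63,-214,  840]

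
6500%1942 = 674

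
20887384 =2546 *8204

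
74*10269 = 759906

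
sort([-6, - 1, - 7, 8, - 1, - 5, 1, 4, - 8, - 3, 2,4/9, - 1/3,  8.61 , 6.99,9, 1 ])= [ - 8,- 7, - 6, - 5, - 3, - 1, - 1, - 1/3,4/9, 1, 1,  2, 4, 6.99, 8, 8.61, 9] 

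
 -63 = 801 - 864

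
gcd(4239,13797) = 27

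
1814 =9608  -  7794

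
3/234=1/78 = 0.01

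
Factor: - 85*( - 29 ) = 2465= 5^1*17^1*29^1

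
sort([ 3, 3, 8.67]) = [3,  3,8.67]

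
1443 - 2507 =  - 1064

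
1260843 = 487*2589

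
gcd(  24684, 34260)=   12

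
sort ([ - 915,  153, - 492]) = [ - 915, - 492, 153 ] 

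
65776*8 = 526208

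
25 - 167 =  - 142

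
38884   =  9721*4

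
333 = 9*37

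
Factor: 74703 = 3^1* 37^1 * 673^1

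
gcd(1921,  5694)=1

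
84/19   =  84/19=4.42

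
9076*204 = 1851504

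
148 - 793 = -645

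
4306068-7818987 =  - 3512919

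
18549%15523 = 3026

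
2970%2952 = 18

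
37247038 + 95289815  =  132536853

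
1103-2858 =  - 1755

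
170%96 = 74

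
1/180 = 1/180 = 0.01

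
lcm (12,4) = 12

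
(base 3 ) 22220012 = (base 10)6485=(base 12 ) 3905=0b1100101010101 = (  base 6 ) 50005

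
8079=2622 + 5457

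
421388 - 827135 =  - 405747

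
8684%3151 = 2382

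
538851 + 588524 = 1127375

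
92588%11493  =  644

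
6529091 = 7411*881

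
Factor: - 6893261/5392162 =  - 2^(-1)* 17^( - 2) * 19^( - 1) * 23^1*107^1 * 491^( - 1)*2801^1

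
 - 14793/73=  - 14793/73 = - 202.64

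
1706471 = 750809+955662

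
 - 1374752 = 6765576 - 8140328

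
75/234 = 25/78  =  0.32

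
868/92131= 868/92131 = 0.01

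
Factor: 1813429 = 1813429^1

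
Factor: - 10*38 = -2^2 * 5^1 * 19^1 = - 380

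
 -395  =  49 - 444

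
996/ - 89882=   -  1 + 44443/44941 = - 0.01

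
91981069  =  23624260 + 68356809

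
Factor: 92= 2^2*23^1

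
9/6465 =3/2155  =  0.00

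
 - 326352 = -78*4184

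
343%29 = 24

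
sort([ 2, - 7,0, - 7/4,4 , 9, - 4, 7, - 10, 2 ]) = [ - 10, - 7,-4, - 7/4, 0 , 2 , 2,4,  7,9]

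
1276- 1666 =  - 390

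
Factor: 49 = 7^2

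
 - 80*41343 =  - 3307440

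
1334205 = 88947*15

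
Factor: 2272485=3^1*5^1 * 151499^1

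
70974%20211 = 10341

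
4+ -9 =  - 5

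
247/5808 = 247/5808 = 0.04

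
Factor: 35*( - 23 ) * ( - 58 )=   46690 = 2^1*5^1*7^1 * 23^1*29^1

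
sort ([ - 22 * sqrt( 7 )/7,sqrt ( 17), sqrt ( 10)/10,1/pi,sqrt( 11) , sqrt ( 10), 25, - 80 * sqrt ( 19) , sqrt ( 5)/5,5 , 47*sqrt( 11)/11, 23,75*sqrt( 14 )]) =[ - 80*sqrt (19), - 22*sqrt ( 7)/7, sqrt( 10)/10,1/pi, sqrt(5) /5 , sqrt ( 10),sqrt( 11 ) , sqrt (17) , 5,47*sqrt(11)/11 , 23, 25,75*sqrt(14)]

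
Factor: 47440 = 2^4*  5^1  *593^1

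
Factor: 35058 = 2^1*3^1 * 5843^1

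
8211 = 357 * 23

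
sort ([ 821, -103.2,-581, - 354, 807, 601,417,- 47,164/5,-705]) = [ - 705, - 581,-354, - 103.2, -47, 164/5, 417,601, 807, 821] 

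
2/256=1/128 = 0.01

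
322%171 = 151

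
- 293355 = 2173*( - 135)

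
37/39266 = 37/39266 = 0.00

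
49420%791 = 378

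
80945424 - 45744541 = 35200883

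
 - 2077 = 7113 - 9190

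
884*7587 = 6706908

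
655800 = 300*2186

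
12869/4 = 3217 + 1/4=3217.25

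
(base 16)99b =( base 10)2459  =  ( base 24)46b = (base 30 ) 2lt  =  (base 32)2cr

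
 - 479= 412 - 891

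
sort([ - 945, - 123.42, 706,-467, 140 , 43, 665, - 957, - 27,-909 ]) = [ - 957,-945,-909, - 467 ,-123.42, - 27,43, 140,  665,706 ]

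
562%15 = 7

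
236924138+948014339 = 1184938477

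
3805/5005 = 761/1001 = 0.76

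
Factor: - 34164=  - 2^2*3^2*13^1*73^1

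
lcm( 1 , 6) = 6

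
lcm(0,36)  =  0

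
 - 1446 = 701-2147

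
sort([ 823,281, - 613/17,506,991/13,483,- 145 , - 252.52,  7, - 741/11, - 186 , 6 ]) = [-252.52, - 186, - 145, - 741/11,-613/17,6,7,991/13, 281,483,506,  823]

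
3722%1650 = 422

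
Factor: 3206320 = 2^4 * 5^1*13^1*3083^1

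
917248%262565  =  129553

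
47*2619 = 123093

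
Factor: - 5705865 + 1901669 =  - 2^2*11^1*31^1*2789^1 = - 3804196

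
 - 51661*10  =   - 516610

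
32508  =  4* 8127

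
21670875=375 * 57789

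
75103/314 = 75103/314= 239.18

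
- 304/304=-1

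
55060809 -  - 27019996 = 82080805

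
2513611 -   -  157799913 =160313524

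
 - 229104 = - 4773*48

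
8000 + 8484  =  16484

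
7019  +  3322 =10341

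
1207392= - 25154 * (-48)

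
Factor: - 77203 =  - 7^1*41^1  *269^1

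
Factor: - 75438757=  - 59^1*1278623^1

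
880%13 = 9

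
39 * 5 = 195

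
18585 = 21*885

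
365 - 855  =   - 490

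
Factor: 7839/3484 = 2^(-2)*3^2 = 9/4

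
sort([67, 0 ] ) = [0, 67]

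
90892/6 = 45446/3 = 15148.67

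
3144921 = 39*80639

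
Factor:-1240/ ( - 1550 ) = 2^2*5^( - 1 )=4/5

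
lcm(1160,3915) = 31320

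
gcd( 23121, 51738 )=3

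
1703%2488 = 1703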